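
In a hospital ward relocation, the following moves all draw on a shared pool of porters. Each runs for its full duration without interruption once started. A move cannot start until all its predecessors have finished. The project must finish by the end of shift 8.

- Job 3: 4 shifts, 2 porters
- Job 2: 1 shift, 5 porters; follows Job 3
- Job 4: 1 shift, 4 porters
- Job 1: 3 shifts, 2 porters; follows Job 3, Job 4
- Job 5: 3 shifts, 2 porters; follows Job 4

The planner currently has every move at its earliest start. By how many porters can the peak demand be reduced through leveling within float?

Early-start peak: s1:6  s2:4  s3:4  s4:4  s5:7  s6:2  s7:2  s8:0 ⇒ 7.
Leveled (Job 3@1, Job 2@5, Job 4@1, Job 1@6, Job 5@2): s1:6  s2:4  s3:4  s4:4  s5:5  s6:2  s7:2  s8:2 ⇒ 6.
Reduction 7 − 6 = 1.

1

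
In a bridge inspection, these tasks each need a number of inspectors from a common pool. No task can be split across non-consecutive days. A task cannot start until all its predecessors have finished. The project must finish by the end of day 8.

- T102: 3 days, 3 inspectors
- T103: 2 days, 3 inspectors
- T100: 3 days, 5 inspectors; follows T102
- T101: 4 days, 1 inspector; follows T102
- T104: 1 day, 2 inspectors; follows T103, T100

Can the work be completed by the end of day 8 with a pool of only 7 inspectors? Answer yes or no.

yes

Schedule T102@1, T103@1, T100@4, T101@4, T104@7: d1:6  d2:6  d3:3  d4:6  d5:6  d6:6  d7:3  d8:0 — peak 6 ≤ 7.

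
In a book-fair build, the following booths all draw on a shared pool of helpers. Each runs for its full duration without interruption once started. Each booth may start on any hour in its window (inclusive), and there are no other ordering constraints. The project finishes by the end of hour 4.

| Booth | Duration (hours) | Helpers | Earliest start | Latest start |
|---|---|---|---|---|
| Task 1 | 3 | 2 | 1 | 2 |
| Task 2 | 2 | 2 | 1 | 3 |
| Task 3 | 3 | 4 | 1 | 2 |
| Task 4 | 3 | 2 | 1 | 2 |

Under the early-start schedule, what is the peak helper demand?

10

Early-start schedule: Task 1@1, Task 2@1, Task 3@1, Task 4@1.
Load per hour: hour 1: 10, hour 2: 10, hour 3: 8, hour 4: 0.
Peak is 10.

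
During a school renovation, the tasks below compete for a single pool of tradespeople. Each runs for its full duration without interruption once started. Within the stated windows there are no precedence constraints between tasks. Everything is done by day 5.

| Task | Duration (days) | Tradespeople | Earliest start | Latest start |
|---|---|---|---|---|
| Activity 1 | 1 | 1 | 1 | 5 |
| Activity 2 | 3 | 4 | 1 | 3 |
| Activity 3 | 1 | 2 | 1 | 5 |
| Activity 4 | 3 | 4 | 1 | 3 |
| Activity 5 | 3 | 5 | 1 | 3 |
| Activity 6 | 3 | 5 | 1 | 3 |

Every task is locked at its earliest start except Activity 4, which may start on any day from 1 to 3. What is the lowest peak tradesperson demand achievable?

Activity 4@1: d1:21  d2:18  d3:18  d4:0  d5:0 → peak 21
Activity 4@2: d1:17  d2:18  d3:18  d4:4  d5:0 → peak 18
Activity 4@3: d1:17  d2:14  d3:18  d4:4  d5:4 → peak 18
Best is Activity 4@2, peak 18.

18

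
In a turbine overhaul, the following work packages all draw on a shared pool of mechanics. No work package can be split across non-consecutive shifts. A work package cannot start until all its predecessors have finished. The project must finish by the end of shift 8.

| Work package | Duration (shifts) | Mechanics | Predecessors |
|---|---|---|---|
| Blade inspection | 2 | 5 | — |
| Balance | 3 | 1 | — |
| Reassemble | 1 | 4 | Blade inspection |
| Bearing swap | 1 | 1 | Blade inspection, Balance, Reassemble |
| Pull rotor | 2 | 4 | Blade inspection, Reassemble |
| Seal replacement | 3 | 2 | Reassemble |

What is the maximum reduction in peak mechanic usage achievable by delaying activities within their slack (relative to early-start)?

Early-start peak: s1:6  s2:6  s3:5  s4:7  s5:6  s6:2  s7:0  s8:0 ⇒ 7.
Leveled (Blade inspection@1, Balance@3, Reassemble@3, Bearing swap@6, Pull rotor@4, Seal replacement@6): s1:5  s2:5  s3:5  s4:5  s5:5  s6:3  s7:2  s8:2 ⇒ 5.
Reduction 7 − 5 = 2.

2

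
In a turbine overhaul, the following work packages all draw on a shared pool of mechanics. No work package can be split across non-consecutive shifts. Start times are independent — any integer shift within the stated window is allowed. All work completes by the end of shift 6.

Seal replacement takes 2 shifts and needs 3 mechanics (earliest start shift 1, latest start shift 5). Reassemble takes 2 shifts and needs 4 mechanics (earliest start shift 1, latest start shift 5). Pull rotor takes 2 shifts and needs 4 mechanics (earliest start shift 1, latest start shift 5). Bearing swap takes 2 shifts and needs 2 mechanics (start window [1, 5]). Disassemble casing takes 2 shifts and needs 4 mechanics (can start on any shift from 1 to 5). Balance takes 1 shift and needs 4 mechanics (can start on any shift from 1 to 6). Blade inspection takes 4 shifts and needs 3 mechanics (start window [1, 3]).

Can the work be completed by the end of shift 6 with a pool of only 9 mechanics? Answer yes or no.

The minimum achievable peak is 10; 9 < 10, so no feasible schedule stays within the cap.

no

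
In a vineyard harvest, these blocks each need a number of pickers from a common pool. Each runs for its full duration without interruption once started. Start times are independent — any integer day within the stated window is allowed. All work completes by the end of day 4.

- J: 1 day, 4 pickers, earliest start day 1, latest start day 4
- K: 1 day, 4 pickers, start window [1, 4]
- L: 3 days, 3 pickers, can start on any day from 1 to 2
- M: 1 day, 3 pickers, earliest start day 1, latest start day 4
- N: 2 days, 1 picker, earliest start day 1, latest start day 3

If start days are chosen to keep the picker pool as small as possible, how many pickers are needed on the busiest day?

Early-start (J@1, K@1, L@1, M@1, N@1) gives peak 15: d1:15  d2:4  d3:3  d4:0.
Shift K→2, M→3, N→3.
Schedule J@1, K@2, L@1, M@3, N@3: d1:7  d2:7  d3:7  d4:1 — peak 7.

7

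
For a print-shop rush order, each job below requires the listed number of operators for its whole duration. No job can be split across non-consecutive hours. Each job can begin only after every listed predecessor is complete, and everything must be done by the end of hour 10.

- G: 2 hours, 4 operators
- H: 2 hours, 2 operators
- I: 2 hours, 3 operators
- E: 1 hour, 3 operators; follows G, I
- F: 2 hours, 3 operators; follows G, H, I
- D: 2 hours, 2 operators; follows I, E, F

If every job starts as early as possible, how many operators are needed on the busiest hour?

9

Early-start schedule: G@1, H@1, I@1, E@3, F@3, D@5.
Load per hour: hour 1: 9, hour 2: 9, hour 3: 6, hour 4: 3, hour 5: 2, hour 6: 2, hour 7: 0, hour 8: 0, hour 9: 0, hour 10: 0.
Peak is 9.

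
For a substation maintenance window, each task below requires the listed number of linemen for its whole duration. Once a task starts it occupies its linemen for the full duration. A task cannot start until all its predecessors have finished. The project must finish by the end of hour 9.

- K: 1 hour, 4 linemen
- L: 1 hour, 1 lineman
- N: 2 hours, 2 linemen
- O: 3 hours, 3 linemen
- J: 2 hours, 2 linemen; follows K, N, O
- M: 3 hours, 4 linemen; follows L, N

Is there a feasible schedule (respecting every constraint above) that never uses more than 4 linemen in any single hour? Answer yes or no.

no

The minimum achievable peak is 5; 4 < 5, so no feasible schedule stays within the cap.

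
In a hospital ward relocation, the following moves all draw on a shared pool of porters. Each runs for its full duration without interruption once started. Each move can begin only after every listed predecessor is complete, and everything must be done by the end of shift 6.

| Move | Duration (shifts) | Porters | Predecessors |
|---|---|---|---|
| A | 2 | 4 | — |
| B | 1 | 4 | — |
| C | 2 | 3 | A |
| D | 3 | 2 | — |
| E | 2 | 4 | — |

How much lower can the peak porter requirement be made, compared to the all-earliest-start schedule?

7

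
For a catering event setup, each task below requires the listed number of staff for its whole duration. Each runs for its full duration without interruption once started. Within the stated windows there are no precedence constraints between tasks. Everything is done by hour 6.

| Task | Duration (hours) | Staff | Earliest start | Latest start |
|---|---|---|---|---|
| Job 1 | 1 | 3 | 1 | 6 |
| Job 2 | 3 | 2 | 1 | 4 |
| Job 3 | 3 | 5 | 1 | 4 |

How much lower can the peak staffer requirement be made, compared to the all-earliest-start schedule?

Early-start peak: h1:10  h2:7  h3:7  h4:0  h5:0  h6:0 ⇒ 10.
Leveled (Job 1@1, Job 2@1, Job 3@4): h1:5  h2:2  h3:2  h4:5  h5:5  h6:5 ⇒ 5.
Reduction 10 − 5 = 5.

5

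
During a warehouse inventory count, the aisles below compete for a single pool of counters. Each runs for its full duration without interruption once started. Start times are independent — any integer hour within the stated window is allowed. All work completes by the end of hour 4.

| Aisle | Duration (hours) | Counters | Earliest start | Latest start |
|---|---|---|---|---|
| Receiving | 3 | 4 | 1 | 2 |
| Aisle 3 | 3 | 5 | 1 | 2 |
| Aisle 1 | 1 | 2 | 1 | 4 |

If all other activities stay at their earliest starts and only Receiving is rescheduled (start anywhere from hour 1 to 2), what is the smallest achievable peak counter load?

Receiving@1: h1:11  h2:9  h3:9  h4:0 → peak 11
Receiving@2: h1:7  h2:9  h3:9  h4:4 → peak 9
Best is Receiving@2, peak 9.

9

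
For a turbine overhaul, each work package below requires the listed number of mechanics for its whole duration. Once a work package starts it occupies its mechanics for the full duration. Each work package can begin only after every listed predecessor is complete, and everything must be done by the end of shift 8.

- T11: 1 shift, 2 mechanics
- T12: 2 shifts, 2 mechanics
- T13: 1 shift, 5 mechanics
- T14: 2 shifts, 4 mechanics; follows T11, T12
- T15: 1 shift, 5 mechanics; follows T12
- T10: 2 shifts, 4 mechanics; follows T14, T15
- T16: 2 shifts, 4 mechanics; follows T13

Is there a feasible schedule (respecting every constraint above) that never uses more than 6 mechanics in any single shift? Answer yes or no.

The minimum achievable peak is 7; 6 < 7, so no feasible schedule stays within the cap.

no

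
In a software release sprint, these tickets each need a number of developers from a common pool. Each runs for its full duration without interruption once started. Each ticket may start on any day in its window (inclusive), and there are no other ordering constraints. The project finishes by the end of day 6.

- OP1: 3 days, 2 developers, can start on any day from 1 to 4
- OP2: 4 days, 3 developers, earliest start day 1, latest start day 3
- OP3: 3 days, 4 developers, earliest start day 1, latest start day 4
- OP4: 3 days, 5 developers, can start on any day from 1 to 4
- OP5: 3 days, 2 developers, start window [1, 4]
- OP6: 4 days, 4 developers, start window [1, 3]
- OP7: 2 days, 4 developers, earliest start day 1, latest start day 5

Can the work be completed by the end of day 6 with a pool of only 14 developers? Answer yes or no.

yes

Schedule OP1@1, OP2@1, OP3@1, OP4@4, OP5@4, OP6@1, OP7@5: d1:13  d2:13  d3:13  d4:14  d5:11  d6:11 — peak 14 ≤ 14.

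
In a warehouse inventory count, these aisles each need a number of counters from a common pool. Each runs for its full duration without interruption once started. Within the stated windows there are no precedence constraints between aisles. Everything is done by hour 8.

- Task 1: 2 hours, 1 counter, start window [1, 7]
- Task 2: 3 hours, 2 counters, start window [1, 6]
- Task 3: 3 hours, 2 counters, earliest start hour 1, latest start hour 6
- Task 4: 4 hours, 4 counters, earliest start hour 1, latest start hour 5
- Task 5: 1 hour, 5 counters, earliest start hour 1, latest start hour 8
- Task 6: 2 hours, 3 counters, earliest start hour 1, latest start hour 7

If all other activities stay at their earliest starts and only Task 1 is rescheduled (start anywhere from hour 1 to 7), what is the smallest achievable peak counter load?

16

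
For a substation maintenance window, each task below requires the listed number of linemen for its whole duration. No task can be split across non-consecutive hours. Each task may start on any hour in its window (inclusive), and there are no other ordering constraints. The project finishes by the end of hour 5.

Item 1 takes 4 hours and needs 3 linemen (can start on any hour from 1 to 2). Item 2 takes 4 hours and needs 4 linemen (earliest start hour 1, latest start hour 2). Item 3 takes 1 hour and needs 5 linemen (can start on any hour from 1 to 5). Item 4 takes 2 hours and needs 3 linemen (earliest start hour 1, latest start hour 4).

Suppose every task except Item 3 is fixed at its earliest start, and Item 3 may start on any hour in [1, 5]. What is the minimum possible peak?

10

Item 3@1: h1:15  h2:10  h3:7  h4:7  h5:0 → peak 15
Item 3@2: h1:10  h2:15  h3:7  h4:7  h5:0 → peak 15
Item 3@3: h1:10  h2:10  h3:12  h4:7  h5:0 → peak 12
Item 3@4: h1:10  h2:10  h3:7  h4:12  h5:0 → peak 12
Item 3@5: h1:10  h2:10  h3:7  h4:7  h5:5 → peak 10
Best is Item 3@5, peak 10.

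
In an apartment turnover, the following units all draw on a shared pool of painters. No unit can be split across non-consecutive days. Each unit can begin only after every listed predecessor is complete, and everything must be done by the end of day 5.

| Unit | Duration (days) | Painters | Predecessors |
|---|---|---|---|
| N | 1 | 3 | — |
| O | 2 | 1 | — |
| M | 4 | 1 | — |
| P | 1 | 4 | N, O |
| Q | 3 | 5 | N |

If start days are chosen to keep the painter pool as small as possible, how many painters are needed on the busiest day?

7

Early-start (N@1, O@1, M@1, P@3, Q@2) gives peak 10: d1:5  d2:7  d3:10  d4:6  d5:0.
Shift P→5.
Schedule N@1, O@1, M@1, P@5, Q@2: d1:5  d2:7  d3:6  d4:6  d5:4 — peak 7.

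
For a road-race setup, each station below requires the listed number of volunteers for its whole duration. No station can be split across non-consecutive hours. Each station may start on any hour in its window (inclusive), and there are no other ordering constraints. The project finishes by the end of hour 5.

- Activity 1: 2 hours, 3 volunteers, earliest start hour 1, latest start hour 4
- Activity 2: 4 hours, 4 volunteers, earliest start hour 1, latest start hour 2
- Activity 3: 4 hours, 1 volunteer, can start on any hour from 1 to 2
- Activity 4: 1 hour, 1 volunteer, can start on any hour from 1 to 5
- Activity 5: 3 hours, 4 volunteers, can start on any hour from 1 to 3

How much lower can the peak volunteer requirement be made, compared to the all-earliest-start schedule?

4

Early-start peak: h1:13  h2:12  h3:9  h4:5  h5:0 ⇒ 13.
Leveled (Activity 1@1, Activity 2@1, Activity 3@1, Activity 4@1, Activity 5@3): h1:9  h2:8  h3:9  h4:9  h5:4 ⇒ 9.
Reduction 13 − 9 = 4.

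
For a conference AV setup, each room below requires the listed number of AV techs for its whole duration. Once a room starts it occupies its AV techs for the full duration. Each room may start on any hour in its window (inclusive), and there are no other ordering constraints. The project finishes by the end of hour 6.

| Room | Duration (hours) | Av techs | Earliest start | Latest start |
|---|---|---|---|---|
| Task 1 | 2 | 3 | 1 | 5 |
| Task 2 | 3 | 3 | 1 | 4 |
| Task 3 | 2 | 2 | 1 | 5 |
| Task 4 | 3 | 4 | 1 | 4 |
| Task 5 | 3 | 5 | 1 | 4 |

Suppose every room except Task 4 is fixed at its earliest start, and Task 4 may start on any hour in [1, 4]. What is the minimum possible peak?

13

Task 4@1: h1:17  h2:17  h3:12  h4:0  h5:0  h6:0 → peak 17
Task 4@2: h1:13  h2:17  h3:12  h4:4  h5:0  h6:0 → peak 17
Task 4@3: h1:13  h2:13  h3:12  h4:4  h5:4  h6:0 → peak 13
Task 4@4: h1:13  h2:13  h3:8  h4:4  h5:4  h6:4 → peak 13
Best is Task 4@3, peak 13.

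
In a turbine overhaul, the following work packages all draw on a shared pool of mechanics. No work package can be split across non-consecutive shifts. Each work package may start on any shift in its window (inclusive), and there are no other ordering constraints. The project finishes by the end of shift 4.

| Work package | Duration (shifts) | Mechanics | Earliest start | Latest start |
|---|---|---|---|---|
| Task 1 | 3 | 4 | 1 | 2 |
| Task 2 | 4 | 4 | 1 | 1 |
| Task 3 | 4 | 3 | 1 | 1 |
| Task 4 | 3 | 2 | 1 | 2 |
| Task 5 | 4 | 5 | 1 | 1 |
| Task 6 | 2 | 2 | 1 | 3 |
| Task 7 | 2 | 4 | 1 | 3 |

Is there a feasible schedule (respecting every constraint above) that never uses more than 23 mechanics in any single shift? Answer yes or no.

yes

Schedule Task 1@1, Task 2@1, Task 3@1, Task 4@1, Task 5@1, Task 6@1, Task 7@3: s1:20  s2:20  s3:22  s4:16 — peak 22 ≤ 23.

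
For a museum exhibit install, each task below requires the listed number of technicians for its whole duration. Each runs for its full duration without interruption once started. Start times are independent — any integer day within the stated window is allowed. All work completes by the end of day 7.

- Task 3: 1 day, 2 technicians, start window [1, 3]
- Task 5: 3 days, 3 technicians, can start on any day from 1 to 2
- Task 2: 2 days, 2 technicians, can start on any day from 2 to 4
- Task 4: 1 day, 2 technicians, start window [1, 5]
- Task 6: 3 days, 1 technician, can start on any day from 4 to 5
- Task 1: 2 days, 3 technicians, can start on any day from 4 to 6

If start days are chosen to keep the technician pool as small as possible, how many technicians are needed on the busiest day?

Early-start (Task 3@1, Task 5@1, Task 2@2, Task 4@1, Task 6@4, Task 1@4) gives peak 7: d1:7  d2:5  d3:5  d4:4  d5:4  d6:1  d7:0.
Shift Task 4→4, Task 1→5.
Schedule Task 3@1, Task 5@1, Task 2@2, Task 4@4, Task 6@4, Task 1@5: d1:5  d2:5  d3:5  d4:3  d5:4  d6:4  d7:0 — peak 5.

5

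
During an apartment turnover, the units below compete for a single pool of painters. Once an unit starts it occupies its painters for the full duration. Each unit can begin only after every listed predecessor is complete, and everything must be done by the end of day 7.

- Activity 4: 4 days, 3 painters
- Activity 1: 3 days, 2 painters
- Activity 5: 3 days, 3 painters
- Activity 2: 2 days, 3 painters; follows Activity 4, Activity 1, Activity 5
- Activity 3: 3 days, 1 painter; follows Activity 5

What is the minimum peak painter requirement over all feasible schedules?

8

Schedule Activity 4@1, Activity 1@1, Activity 5@1, Activity 2@5, Activity 3@4: d1:8  d2:8  d3:8  d4:4  d5:4  d6:4  d7:0 — peak 8.
No arrangement of the 24 feasible schedules does better.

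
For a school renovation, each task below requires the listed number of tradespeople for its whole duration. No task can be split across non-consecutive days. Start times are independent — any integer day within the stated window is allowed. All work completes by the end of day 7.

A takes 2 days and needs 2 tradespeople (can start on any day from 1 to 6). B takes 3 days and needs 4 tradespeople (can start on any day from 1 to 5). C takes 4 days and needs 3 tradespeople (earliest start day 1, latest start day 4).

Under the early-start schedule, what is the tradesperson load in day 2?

9

At early start, day 2 has: A, B, C.
Demand: 2 + 4 + 3 = 9.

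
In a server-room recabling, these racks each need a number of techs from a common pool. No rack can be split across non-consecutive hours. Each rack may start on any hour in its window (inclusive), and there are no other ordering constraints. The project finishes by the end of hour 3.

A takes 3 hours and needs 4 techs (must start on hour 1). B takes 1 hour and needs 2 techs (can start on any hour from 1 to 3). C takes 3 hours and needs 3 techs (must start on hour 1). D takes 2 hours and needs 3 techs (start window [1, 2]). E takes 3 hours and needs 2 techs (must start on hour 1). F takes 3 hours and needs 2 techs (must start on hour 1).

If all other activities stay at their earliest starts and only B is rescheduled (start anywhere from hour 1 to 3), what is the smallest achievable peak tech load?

B@1: h1:16  h2:14  h3:11 → peak 16
B@2: h1:14  h2:16  h3:11 → peak 16
B@3: h1:14  h2:14  h3:13 → peak 14
Best is B@3, peak 14.

14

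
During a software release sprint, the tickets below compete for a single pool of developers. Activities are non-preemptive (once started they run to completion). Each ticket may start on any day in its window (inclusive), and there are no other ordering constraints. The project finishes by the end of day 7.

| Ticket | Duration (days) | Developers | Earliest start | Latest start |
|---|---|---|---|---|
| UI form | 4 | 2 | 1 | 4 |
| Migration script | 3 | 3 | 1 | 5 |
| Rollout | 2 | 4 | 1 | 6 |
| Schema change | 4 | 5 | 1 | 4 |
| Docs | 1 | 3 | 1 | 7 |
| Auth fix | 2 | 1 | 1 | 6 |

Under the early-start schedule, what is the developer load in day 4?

At early start, day 4 has: UI form, Schema change.
Demand: 2 + 5 = 7.

7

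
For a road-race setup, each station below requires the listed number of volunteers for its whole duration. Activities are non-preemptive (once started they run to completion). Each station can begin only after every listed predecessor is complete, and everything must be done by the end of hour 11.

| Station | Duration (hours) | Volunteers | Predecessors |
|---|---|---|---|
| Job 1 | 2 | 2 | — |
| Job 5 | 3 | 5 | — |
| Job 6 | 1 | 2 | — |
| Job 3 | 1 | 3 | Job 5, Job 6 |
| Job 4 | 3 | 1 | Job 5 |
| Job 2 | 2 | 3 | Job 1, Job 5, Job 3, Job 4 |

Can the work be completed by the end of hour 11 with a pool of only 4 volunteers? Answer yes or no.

The minimum achievable peak is 5; 4 < 5, so no feasible schedule stays within the cap.

no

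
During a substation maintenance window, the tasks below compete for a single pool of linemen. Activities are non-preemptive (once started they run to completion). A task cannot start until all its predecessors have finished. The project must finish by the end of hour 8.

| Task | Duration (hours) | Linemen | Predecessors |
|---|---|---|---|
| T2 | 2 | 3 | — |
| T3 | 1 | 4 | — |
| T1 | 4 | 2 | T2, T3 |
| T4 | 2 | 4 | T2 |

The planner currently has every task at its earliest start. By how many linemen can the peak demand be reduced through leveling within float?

1

Early-start peak: h1:7  h2:3  h3:6  h4:6  h5:2  h6:2  h7:0  h8:0 ⇒ 7.
Leveled (T2@1, T3@3, T1@4, T4@4): h1:3  h2:3  h3:4  h4:6  h5:6  h6:2  h7:2  h8:0 ⇒ 6.
Reduction 7 − 6 = 1.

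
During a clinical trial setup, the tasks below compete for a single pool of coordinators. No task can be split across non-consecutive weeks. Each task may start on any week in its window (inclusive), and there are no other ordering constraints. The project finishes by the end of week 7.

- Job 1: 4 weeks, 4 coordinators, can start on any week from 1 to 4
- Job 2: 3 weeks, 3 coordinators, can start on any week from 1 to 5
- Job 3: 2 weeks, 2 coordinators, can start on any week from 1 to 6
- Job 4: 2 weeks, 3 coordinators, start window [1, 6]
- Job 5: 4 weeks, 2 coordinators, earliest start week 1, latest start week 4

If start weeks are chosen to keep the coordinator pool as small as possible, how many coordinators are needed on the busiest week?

Early-start (Job 1@1, Job 2@1, Job 3@1, Job 4@1, Job 5@1) gives peak 14: w1:14  w2:14  w3:9  w4:6  w5:0  w6:0  w7:0.
Shift Job 3→5, Job 4→5, Job 5→4.
Schedule Job 1@1, Job 2@1, Job 3@5, Job 4@5, Job 5@4: w1:7  w2:7  w3:7  w4:6  w5:7  w6:7  w7:2 — peak 7.
Total coordinator-weeks = 43 over 7 weeks ⇒ peak ≥ ⌈43/7⌉ = 7, so 7 is optimal.

7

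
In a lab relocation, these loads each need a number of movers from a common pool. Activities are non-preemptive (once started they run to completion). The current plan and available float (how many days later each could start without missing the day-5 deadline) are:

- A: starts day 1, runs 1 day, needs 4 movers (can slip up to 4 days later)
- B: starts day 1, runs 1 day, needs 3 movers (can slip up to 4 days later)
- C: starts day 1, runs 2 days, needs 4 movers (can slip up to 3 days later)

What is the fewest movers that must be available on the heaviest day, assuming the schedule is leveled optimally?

Early-start (A@1, B@1, C@1) gives peak 11: d1:11  d2:4  d3:0  d4:0  d5:0.
Shift B→2, C→3.
Schedule A@1, B@2, C@3: d1:4  d2:3  d3:4  d4:4  d5:0 — peak 4.

4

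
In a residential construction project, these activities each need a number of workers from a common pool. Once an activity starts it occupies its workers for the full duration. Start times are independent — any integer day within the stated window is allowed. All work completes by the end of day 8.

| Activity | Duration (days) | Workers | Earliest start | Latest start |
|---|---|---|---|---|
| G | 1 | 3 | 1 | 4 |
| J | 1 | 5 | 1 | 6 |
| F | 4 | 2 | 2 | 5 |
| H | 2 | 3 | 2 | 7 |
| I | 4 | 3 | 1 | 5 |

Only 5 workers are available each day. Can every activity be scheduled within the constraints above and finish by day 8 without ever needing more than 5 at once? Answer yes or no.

yes

Schedule G@1, J@2, F@3, H@3, I@5: d1:3  d2:5  d3:5  d4:5  d5:5  d6:5  d7:3  d8:3 — peak 5 ≤ 5.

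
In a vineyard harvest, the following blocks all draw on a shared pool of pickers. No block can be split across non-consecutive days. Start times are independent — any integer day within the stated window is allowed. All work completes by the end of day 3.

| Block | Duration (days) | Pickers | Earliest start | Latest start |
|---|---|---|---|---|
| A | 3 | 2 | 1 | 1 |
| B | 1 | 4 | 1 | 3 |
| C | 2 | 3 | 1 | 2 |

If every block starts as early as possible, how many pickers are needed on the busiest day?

Early-start schedule: A@1, B@1, C@1.
Load per day: day 1: 9, day 2: 5, day 3: 2.
Peak is 9.

9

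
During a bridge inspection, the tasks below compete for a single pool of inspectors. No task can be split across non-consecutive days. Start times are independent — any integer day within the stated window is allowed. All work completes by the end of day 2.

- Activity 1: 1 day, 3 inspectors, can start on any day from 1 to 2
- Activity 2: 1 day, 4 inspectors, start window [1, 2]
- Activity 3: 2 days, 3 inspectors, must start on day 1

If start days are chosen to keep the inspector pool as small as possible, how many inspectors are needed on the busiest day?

Early-start (Activity 1@1, Activity 2@1, Activity 3@1) gives peak 10: d1:10  d2:3.
Shift Activity 2→2.
Schedule Activity 1@1, Activity 2@2, Activity 3@1: d1:6  d2:7 — peak 7.
Total inspector-days = 13 over 2 days ⇒ peak ≥ ⌈13/2⌉ = 7, so 7 is optimal.

7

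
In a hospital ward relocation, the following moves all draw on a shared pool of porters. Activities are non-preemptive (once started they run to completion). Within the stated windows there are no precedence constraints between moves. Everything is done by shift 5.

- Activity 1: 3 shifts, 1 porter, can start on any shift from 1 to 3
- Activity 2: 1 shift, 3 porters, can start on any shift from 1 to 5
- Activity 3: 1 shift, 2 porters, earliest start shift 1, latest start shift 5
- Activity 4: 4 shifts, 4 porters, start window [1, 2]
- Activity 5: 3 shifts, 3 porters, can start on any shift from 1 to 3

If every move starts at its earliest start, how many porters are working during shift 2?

At early start, shift 2 has: Activity 1, Activity 4, Activity 5.
Demand: 1 + 4 + 3 = 8.

8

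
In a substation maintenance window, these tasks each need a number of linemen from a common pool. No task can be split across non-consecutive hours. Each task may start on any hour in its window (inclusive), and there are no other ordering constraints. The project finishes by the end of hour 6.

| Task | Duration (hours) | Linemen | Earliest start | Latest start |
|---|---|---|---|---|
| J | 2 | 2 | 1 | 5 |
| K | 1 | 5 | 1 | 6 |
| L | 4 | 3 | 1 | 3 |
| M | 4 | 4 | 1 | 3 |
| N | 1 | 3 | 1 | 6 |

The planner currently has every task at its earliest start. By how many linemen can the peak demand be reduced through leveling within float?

10

Early-start peak: h1:17  h2:9  h3:7  h4:7  h5:0  h6:0 ⇒ 17.
Leveled (J@1, K@1, L@2, M@3, N@6): h1:7  h2:5  h3:7  h4:7  h5:7  h6:7 ⇒ 7.
Reduction 17 − 7 = 10.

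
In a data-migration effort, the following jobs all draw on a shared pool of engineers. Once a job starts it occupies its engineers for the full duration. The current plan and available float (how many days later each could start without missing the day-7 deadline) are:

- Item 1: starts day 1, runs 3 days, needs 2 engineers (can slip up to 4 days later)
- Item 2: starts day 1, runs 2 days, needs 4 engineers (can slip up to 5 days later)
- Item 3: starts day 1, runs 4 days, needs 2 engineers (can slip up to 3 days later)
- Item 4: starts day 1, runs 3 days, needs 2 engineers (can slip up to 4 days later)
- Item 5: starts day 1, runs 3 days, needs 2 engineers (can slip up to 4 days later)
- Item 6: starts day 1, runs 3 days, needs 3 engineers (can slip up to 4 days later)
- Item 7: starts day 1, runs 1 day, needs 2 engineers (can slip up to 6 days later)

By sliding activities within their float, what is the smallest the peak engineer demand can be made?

Early-start (Item 1@1, Item 2@1, Item 3@1, Item 4@1, Item 5@1, Item 6@1, Item 7@1) gives peak 17: d1:17  d2:15  d3:11  d4:2  d5:0  d6:0  d7:0.
Shift Item 4→3, Item 5→3, Item 6→5, Item 7→4.
Schedule Item 1@1, Item 2@1, Item 3@1, Item 4@3, Item 5@3, Item 6@5, Item 7@4: d1:8  d2:8  d3:8  d4:8  d5:7  d6:3  d7:3 — peak 8.

8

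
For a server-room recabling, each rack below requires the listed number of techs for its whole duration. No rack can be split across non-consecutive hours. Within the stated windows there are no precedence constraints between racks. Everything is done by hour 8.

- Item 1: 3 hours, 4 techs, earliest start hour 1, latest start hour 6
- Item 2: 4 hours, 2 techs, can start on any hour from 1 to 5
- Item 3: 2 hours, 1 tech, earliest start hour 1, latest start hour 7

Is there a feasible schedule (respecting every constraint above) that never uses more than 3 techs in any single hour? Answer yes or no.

The minimum achievable peak is 4; 3 < 4, so no feasible schedule stays within the cap.

no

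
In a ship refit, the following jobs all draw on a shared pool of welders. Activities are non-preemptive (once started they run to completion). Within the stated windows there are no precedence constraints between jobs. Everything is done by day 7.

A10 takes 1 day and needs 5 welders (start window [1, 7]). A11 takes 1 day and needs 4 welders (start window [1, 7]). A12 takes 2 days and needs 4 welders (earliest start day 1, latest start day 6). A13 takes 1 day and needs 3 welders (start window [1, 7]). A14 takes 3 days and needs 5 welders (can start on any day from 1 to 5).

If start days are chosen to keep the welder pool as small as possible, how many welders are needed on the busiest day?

Early-start (A10@1, A11@1, A12@1, A13@1, A14@1) gives peak 21: d1:21  d2:9  d3:5  d4:0  d5:0  d6:0  d7:0.
Shift A11→2, A12→3, A13→2, A14→5.
Schedule A10@1, A11@2, A12@3, A13@2, A14@5: d1:5  d2:7  d3:4  d4:4  d5:5  d6:5  d7:5 — peak 7.

7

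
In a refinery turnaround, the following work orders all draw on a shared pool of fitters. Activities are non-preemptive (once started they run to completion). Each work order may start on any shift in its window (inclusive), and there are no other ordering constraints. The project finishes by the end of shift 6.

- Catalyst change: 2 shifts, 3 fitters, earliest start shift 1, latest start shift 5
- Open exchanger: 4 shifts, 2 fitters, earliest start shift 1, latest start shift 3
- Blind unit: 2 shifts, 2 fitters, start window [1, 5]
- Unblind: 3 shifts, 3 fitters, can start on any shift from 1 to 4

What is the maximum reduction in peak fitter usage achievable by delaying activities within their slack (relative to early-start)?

5

Early-start peak: s1:10  s2:10  s3:5  s4:2  s5:0  s6:0 ⇒ 10.
Leveled (Catalyst change@1, Open exchanger@1, Blind unit@5, Unblind@3): s1:5  s2:5  s3:5  s4:5  s5:5  s6:2 ⇒ 5.
Reduction 10 − 5 = 5.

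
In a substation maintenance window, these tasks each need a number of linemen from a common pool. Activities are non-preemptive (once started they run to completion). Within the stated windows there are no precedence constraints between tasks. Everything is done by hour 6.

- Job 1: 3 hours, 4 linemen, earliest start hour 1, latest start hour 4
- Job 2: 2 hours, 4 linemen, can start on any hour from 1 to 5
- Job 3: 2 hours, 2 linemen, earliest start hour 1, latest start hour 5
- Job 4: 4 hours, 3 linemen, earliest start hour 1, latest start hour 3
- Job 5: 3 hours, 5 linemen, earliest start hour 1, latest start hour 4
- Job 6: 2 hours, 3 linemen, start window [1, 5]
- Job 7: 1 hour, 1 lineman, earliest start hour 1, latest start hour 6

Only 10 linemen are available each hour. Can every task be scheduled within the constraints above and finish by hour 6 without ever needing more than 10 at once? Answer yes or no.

yes

Schedule Job 1@1, Job 2@5, Job 3@3, Job 4@1, Job 5@4, Job 6@1, Job 7@3: h1:10  h2:10  h3:10  h4:10  h5:9  h6:9 — peak 10 ≤ 10.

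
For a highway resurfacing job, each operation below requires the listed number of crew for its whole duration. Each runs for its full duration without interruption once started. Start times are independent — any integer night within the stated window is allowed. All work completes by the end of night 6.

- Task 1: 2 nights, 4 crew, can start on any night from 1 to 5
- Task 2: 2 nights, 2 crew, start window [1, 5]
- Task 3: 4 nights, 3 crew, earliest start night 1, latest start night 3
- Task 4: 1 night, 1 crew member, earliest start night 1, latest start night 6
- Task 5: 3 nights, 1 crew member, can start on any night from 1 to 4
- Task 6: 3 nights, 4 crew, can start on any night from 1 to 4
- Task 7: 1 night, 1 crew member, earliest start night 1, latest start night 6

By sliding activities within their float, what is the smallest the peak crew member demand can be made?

Early-start (Task 1@1, Task 2@1, Task 3@1, Task 4@1, Task 5@1, Task 6@1, Task 7@1) gives peak 16: n1:16  n2:14  n3:8  n4:3  n5:0  n6:0.
Shift Task 3→3, Task 4→3, Task 6→4, Task 7→3.
Schedule Task 1@1, Task 2@1, Task 3@3, Task 4@3, Task 5@1, Task 6@4, Task 7@3: n1:7  n2:7  n3:6  n4:7  n5:7  n6:7 — peak 7.
Total crew member-nights = 41 over 6 nights ⇒ peak ≥ ⌈41/6⌉ = 7, so 7 is optimal.

7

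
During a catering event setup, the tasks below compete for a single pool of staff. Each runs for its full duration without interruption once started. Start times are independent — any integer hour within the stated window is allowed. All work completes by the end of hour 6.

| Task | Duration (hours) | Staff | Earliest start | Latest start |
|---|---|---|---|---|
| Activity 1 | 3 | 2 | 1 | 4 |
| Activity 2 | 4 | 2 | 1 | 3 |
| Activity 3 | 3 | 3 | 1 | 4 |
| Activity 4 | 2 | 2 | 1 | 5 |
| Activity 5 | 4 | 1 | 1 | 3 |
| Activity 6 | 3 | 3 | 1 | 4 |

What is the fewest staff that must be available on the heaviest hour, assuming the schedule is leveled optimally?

8

Early-start (Activity 1@1, Activity 2@1, Activity 3@1, Activity 4@1, Activity 5@1, Activity 6@1) gives peak 13: h1:13  h2:13  h3:11  h4:3  h5:0  h6:0.
Shift Activity 4→4, Activity 6→4.
Schedule Activity 1@1, Activity 2@1, Activity 3@1, Activity 4@4, Activity 5@1, Activity 6@4: h1:8  h2:8  h3:8  h4:8  h5:5  h6:3 — peak 8.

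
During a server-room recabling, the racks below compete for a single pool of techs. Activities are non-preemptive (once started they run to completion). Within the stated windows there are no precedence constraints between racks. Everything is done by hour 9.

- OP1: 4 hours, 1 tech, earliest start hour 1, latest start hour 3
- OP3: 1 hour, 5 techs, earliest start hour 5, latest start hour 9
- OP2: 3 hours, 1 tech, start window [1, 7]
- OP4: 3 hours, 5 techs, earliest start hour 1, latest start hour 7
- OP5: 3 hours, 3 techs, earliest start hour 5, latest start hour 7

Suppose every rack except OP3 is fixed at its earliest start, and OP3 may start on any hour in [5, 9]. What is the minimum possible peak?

7

OP3@5: h1:7  h2:7  h3:7  h4:1  h5:8  h6:3  h7:3  h8:0  h9:0 → peak 8
OP3@6: h1:7  h2:7  h3:7  h4:1  h5:3  h6:8  h7:3  h8:0  h9:0 → peak 8
OP3@7: h1:7  h2:7  h3:7  h4:1  h5:3  h6:3  h7:8  h8:0  h9:0 → peak 8
OP3@8: h1:7  h2:7  h3:7  h4:1  h5:3  h6:3  h7:3  h8:5  h9:0 → peak 7
OP3@9: h1:7  h2:7  h3:7  h4:1  h5:3  h6:3  h7:3  h8:0  h9:5 → peak 7
Best is OP3@8, peak 7.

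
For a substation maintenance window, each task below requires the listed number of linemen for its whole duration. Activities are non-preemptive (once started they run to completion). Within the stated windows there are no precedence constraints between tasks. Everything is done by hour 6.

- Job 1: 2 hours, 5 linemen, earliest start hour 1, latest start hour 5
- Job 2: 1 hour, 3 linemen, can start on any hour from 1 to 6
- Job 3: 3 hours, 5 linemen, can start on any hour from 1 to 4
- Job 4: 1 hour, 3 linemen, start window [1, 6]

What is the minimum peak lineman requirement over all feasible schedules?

6

Early-start (Job 1@1, Job 2@1, Job 3@1, Job 4@1) gives peak 16: h1:16  h2:10  h3:5  h4:0  h5:0  h6:0.
Shift Job 2→3, Job 3→4, Job 4→3.
Schedule Job 1@1, Job 2@3, Job 3@4, Job 4@3: h1:5  h2:5  h3:6  h4:5  h5:5  h6:5 — peak 6.
Total lineman-hours = 31 over 6 hours ⇒ peak ≥ ⌈31/6⌉ = 6, so 6 is optimal.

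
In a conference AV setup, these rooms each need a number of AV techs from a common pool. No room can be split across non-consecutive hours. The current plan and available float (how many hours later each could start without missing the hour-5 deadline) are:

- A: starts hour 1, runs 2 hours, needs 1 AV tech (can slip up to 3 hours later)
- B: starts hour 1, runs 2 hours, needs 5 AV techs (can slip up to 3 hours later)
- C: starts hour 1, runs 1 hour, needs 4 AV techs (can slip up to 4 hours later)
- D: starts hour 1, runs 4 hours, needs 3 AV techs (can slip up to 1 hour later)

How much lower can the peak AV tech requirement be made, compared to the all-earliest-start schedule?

5

Early-start peak: h1:13  h2:9  h3:3  h4:3  h5:0 ⇒ 13.
Leveled (A@1, B@3, C@1, D@1): h1:8  h2:4  h3:8  h4:8  h5:0 ⇒ 8.
Reduction 13 − 8 = 5.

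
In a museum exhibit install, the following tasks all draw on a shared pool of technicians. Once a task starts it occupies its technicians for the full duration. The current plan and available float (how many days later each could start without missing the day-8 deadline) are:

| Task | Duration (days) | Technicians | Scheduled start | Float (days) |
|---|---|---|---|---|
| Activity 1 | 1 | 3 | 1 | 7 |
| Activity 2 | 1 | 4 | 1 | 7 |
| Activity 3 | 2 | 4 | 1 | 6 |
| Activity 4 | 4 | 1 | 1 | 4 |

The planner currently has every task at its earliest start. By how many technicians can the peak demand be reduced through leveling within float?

8

Early-start peak: d1:12  d2:5  d3:1  d4:1  d5:0  d6:0  d7:0  d8:0 ⇒ 12.
Leveled (Activity 1@1, Activity 2@2, Activity 3@3, Activity 4@5): d1:3  d2:4  d3:4  d4:4  d5:1  d6:1  d7:1  d8:1 ⇒ 4.
Reduction 12 − 4 = 8.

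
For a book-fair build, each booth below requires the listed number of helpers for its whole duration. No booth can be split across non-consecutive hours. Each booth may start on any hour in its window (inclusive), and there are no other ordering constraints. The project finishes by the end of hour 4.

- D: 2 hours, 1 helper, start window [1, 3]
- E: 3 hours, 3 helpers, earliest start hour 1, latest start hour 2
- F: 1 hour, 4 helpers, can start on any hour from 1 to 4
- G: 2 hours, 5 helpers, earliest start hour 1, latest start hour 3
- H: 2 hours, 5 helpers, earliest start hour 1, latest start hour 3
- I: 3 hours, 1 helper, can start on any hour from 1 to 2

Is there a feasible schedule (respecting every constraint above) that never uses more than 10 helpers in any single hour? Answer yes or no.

Schedule D@1, E@1, F@4, G@1, H@3, I@1: h1:10  h2:10  h3:9  h4:9 — peak 10 ≤ 10.

yes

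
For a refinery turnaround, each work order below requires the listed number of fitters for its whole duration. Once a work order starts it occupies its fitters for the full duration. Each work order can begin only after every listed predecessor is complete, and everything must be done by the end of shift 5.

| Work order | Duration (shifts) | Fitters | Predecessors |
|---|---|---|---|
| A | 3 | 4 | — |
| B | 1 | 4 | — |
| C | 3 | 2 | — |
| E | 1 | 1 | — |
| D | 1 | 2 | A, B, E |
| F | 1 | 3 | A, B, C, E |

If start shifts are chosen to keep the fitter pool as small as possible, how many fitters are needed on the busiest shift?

Early-start (A@1, B@1, C@1, E@1, D@4, F@4) gives peak 11: s1:11  s2:6  s3:6  s4:5  s5:0.
Shift B→4, E→4, D→5, F→5.
Schedule A@1, B@4, C@1, E@4, D@5, F@5: s1:6  s2:6  s3:6  s4:5  s5:5 — peak 6.
Total fitter-shifts = 28 over 5 shifts ⇒ peak ≥ ⌈28/5⌉ = 6, so 6 is optimal.

6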